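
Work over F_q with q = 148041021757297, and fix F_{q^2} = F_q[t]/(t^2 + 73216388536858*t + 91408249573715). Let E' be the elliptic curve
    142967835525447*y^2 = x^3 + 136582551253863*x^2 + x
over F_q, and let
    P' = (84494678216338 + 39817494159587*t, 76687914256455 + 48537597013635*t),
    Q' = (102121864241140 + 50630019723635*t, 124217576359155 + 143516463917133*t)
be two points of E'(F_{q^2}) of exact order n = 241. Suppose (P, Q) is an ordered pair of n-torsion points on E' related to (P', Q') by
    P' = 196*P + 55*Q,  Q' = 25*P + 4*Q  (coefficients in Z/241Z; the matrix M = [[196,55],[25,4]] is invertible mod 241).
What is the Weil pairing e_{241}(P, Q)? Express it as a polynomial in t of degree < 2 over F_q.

The 241-Weil pairing on E[241] over F_{148041021757297} is alternating-bilinear: e_{241}(P',Q') = e_{241}(P,Q)^det(M).
196*4 - 55*25 = -591; reduced mod 241: det = 132, inverse 42.
Undo Montgomery via alpha=1877679980902, beta=70755645921134: (a',b')=(93042373201993,135177907421431) over F_{148041021757297}.
n = 241 = (11110001)_2 (8 bits, wt 5); accumulate f_{241,P'}(Q'+S)/f_{241,P'}(S) along the 7-step ladder.
So e_{241}(P',Q') = 112461904739939 + 34532939800417*t.
Thus e_{241}(P,Q) = 33695214105970 + 26475090749216*t.

33695214105970 + 26475090749216*t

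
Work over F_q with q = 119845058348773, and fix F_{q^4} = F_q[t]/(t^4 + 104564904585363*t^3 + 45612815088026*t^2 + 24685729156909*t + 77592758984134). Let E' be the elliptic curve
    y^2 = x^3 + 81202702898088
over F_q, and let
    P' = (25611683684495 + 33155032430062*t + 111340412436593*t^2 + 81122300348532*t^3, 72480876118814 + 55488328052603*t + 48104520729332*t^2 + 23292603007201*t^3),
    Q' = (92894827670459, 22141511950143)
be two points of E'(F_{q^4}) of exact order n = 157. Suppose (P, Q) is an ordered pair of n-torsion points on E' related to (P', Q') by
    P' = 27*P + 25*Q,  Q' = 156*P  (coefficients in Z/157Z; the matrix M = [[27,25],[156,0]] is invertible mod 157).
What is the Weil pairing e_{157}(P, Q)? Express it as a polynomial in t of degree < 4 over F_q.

Alternating bilinearity on E[157] (values in mu_{157} in F_{119845058348773^4}) gives e(P',Q') = e(P,Q)^det(M).
det(M) mod 157 = 25; its inverse in (Z/157)^* is 44 (check: 25*44 mod 157 = 1).
8-bit Miller (10011101) on E'/F_{119845058348773} with a'=0, b'=81202702898088: accumulate tangent/chord ratios at Q'+S and P'+S'.
Result: e(P',Q') = 865163287764 + 105200981172215*t + 8286966254826*t^2 + 61881136892306*t^3.
Thus e_{157}(P,Q) = 50574507629983 + 4037133205175*t + 95116850722571*t^2 + 47165451741352*t^3.

50574507629983 + 4037133205175*t + 95116850722571*t^2 + 47165451741352*t^3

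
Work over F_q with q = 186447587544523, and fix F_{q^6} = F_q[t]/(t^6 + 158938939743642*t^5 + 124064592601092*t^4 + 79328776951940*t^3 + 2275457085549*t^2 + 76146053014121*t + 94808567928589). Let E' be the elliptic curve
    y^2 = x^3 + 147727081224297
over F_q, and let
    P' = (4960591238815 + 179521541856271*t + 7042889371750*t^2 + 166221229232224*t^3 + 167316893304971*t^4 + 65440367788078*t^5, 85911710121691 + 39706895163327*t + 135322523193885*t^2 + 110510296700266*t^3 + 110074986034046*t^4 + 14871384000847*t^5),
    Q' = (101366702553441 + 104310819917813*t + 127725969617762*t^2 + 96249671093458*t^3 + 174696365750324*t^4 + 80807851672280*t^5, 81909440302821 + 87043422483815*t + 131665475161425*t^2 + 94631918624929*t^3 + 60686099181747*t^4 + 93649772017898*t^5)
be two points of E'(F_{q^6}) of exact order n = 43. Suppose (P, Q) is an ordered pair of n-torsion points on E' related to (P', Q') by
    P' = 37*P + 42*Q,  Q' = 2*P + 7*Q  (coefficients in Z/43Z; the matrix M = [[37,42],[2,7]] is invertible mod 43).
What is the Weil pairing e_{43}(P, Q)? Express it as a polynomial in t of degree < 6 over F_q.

30283033532140 + 120462602942845*t + 88625510281738*t^2 + 41542526769996*t^3 + 78711257893107*t^4 + 104544994644800*t^5

e_{43} is bilinear + alternating on E[43], so e_{43}(37*P + 42*Q, 2*P + 7*Q) = e_{43}(P,Q)^(37*7-42*2).
37*7 - 42*2 = 175; reduced mod 43: det = 3, inverse 29.
Run Miller on y^2=x^3+147727081224297 over F_{186447587544523}: ladder 101011 (6 bits); e = f_P(D_Q)/f_Q(D_P).
Miller gives e_{43}(P',Q') = 152152098612377 + 34418515910944*t + 139509766579658*t^2 + 180788137044571*t^3 + 177071021893806*t^4 + 52400784354933*t^5 in F_{186447587544523^6}.
Thus e_{43}(P,Q) = 30283033532140 + 120462602942845*t + 88625510281738*t^2 + 41542526769996*t^3 + 78711257893107*t^4 + 104544994644800*t^5.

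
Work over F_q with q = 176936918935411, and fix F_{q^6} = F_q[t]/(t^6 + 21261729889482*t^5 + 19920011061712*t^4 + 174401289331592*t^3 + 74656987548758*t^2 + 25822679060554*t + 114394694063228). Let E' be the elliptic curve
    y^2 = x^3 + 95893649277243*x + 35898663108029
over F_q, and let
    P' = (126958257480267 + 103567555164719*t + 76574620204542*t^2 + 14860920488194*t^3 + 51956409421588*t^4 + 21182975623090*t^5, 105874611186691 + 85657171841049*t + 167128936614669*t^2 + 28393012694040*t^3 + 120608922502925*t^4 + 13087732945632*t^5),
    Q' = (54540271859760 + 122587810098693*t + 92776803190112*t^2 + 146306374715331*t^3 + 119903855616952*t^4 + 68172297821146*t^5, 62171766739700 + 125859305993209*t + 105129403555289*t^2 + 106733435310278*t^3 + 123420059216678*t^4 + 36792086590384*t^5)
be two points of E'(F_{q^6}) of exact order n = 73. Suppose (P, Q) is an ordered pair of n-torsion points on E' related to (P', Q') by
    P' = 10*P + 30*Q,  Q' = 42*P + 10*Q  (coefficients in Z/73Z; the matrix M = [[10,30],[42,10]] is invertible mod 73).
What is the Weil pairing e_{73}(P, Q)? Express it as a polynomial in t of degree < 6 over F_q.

e_{73} is bilinear + alternating on E[73], so e_{73}(10*P + 30*Q, 42*P + 10*Q) = e_{73}(P,Q)^(10*10-30*42).
Hence e(P,Q) = e(P',Q')^{64} where 64 = 8^{-1} mod 73.
7-bit Miller (1001001) on E'/F_{176936918935411} with a'=95893649277243, b'=35898663108029: accumulate tangent/chord ratios at Q'+S and P'+S'.
e_{73}(P',Q') = 105525547055030 + 53580843523417*t + 148222850760322*t^2 + 3299216432811*t^3 + 88679123747843*t^4 + 8464093764320*t^5.
(105525547055030 + 53580843523417*t + 148222850760322*t^2 + 3299216432811*t^3 + 88679123747843*t^4 + 8464093764320*t^5)^{64} mod (176936918935411,f) = 84901115645085 + 31072216610022*t + 52151133928827*t^2 + 14255664782293*t^3 + 85755000584415*t^4 + 97063284629849*t^5.

84901115645085 + 31072216610022*t + 52151133928827*t^2 + 14255664782293*t^3 + 85755000584415*t^4 + 97063284629849*t^5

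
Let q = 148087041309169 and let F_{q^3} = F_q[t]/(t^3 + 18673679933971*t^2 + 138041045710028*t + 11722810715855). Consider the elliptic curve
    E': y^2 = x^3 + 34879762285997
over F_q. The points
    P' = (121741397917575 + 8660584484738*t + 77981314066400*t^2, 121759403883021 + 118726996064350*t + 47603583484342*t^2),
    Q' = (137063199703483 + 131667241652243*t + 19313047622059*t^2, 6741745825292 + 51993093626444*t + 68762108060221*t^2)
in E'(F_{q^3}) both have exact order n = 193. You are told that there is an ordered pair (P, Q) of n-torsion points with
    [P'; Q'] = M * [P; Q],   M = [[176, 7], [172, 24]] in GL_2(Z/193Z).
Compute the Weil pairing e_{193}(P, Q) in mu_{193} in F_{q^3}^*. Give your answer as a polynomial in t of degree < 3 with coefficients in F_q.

49752302882724 + 10036966440148*t + 142448358767751*t^2

e_{193} is bilinear + alternating on E[193], so e_{193}(176*P + 7*Q, 172*P + 24*Q) = e_{193}(P,Q)^(176*24-7*172).
det(M) mod 193 = 125; its inverse in (Z/193)^* is 105 (check: 125*105 mod 193 = 1).
n = 193 = (11000001)_2 (8 bits, wt 3); accumulate f_{193,P'}(Q'+S)/f_{193,P'}(S) along the 7-step ladder.
So e_{193}(P',Q') = 104945017737305 + 75516685497376*t + 54381130680607*t^2.
Hence e(P,Q) = 49752302882724 + 10036966440148*t + 142448358767751*t^2 in F_{148087041309169^3}^*.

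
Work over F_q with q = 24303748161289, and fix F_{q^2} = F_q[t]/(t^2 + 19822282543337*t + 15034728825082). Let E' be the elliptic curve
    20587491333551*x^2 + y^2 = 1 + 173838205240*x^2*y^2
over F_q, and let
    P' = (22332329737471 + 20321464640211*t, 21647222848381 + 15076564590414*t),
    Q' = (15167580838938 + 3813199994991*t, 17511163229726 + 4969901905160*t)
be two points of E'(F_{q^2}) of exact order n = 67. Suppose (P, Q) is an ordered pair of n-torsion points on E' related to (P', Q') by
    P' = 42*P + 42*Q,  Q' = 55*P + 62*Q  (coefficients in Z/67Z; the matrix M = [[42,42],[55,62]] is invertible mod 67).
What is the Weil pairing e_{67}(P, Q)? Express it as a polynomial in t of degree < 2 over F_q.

e_{67}(aP+bQ,cP+dQ) = e_{67}(P,Q)^(ad-bc); with (a,b,c,d)=(42,42,55,62) this gives the det-67 law.
det(M) mod 67 = 26; its inverse in (Z/67)^* is 49 (check: 26*49 mod 67 = 1).
Map (x,y)_Ed via u=(1+y)/(1-y), v=(1+y)/((1-y)x) to Montgomery A=12552291947447,B=15239156169969; then to (a',b')=(8178592547924,19926854897417).
n = 67 = (1000011)_2 (7 bits, wt 3); accumulate f_{67,P'}(Q'+S)/f_{67,P'}(S) along the 6-step ladder.
Miller gives e_{67}(P',Q') = 20904465102997 + 9879674803003*t in F_{24303748161289^2}.
Thus e_{67}(P,Q) = 17751243816207 + 7898542266475*t.

17751243816207 + 7898542266475*t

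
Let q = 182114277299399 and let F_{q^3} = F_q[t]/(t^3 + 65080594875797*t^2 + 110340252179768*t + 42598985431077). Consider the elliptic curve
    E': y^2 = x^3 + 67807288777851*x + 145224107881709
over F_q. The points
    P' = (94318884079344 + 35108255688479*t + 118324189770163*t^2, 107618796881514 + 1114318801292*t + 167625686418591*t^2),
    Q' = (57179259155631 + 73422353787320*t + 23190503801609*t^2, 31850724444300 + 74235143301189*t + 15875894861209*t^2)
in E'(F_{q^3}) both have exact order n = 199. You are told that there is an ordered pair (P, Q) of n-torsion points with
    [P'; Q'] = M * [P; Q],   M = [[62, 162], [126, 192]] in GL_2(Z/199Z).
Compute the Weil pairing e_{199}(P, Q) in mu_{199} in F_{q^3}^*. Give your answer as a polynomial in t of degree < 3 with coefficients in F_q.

The 199-Weil pairing on E[199] over F_{182114277299399} is alternating-bilinear: e_{199}(P',Q') = e_{199}(P,Q)^det(M).
So e_{199}(P,Q) = e_{199}(P',Q')^{65}, since 49*65 = 1 mod 199.
8-bit Miller (11000111) on E'/F_{182114277299399} with a'=67807288777851, b'=145224107881709: accumulate tangent/chord ratios at Q'+S and P'+S'.
Result: e(P',Q') = 106889945111411 + 132365664250250*t + 6433629132058*t^2.
e_{199}(P,Q) = (106889945111411 + 132365664250250*t + 6433629132058*t^2)^{65} = 125362617683555 + 41951283408202*t + 5384056394044*t^2.

125362617683555 + 41951283408202*t + 5384056394044*t^2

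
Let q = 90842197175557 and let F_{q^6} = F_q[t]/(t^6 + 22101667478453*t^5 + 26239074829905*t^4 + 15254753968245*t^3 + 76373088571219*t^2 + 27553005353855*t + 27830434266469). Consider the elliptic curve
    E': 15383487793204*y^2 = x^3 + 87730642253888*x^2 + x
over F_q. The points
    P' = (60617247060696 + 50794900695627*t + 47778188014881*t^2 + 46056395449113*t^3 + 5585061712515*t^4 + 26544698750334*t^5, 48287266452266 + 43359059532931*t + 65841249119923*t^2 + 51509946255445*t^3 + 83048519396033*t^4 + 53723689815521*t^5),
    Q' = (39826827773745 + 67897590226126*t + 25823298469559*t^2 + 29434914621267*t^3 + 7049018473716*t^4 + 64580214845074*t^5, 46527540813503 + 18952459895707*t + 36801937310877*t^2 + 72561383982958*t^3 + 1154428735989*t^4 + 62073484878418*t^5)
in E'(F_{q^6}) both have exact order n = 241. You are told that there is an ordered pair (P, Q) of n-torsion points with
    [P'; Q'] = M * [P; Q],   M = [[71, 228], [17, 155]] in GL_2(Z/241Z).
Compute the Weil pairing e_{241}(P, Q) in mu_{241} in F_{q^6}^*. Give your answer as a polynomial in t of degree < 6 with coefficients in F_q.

74664038960740 + 80060567272005*t + 9161456788447*t^2 + 65269215801251*t^3 + 27810384869362*t^4 + 75725847930971*t^5

Under M = [[71,228],[17,155]] in GL_2(Z/241), e_{241}(P',Q') = e_{241}(P,Q)^(71*155-228*17 mod 241).
Inverting 140 mod 241: 136. Thus e_{241}(P,Q) = e(P',Q')^{136}.
(x,y)|->(25730665539348x+32132413664629,25730665539348y) sends E' to y^2=x^3+77784342431916.
Run Miller on y^2=x^3+77784342431916 over F_{90842197175557}: ladder 11110001 (8 bits); e = f_P(D_Q)/f_Q(D_P).
e_{241}(P',Q') = 83411485759347 + 12850885011946*t + 74334818994757*t^2 + 71455915857968*t^3 + 15197470574000*t^4 + 83905963223026*t^5.
e_{241}(P,Q) = (83411485759347 + 12850885011946*t + 74334818994757*t^2 + 71455915857968*t^3 + 15197470574000*t^4 + 83905963223026*t^5)^{136} = 74664038960740 + 80060567272005*t + 9161456788447*t^2 + 65269215801251*t^3 + 27810384869362*t^4 + 75725847930971*t^5.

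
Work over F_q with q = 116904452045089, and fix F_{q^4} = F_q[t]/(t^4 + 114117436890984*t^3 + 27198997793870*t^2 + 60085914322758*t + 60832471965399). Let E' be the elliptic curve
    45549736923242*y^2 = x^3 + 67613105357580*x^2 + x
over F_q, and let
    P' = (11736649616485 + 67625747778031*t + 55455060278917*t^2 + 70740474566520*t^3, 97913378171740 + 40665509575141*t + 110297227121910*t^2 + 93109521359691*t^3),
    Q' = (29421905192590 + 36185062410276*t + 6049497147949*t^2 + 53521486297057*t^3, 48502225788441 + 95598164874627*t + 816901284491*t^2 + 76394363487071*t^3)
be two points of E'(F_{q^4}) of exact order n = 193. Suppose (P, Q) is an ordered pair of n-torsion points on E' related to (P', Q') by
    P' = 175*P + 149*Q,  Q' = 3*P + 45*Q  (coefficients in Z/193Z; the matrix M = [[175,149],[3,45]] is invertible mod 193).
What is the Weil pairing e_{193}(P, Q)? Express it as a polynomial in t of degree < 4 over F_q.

Under M = [[175,149],[3,45]] in GL_2(Z/193), e_{193}(P',Q') = e_{193}(P,Q)^(175*45-149*3 mod 193).
So e_{193}(P,Q) = e_{193}(P',Q')^{154}, since 94*154 = 1 mod 193.
Montgomery->Weierstrass: x_W = 7940863826499*x+97787910008539, y_W=7940863826499*y on F_{116904452045089}; lands on y^2=x^3+60744983438313*x+100307830171280.
n = 193 = (11000001)_2 (8 bits, wt 3); accumulate f_{193,P'}(Q'+S)/f_{193,P'}(S) along the 7-step ladder.
f_P(D_Q)/f_Q(D_P) = 7040435487111 + 15076487606043*t + 107586709595866*t^2 + 10036033855342*t^3.
Finally e_{193}(P,Q) = 52982998758438 + 27748843020338*t + 73512063185897*t^2 + 16022488615146*t^3.

52982998758438 + 27748843020338*t + 73512063185897*t^2 + 16022488615146*t^3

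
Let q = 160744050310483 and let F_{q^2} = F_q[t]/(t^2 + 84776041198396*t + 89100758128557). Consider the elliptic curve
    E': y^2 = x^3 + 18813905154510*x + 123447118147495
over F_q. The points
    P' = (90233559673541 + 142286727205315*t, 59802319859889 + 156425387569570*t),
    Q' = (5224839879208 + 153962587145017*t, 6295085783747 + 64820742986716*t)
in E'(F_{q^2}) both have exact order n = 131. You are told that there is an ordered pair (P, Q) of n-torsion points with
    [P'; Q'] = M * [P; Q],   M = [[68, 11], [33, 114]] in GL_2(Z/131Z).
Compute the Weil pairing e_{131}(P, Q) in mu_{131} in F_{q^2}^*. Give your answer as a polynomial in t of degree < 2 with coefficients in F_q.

92824629771410 + 44122652366922*t

Since e_{131}(P,P)=e_{131}(Q,Q)=1 and e_{131}(Q,P)=e_{131}(P,Q)^{-1}, expanding e_{131}(68*P + 11*Q,33*P + 114*Q) leaves e(P,Q)^det(M).
Inverting 53 mod 131: 89. Thus e_{131}(P,Q) = e(P',Q')^{89}.
8-bit Miller (10000011) on E'/F_{160744050310483} with a'=18813905154510, b'=123447118147495: accumulate tangent/chord ratios at Q'+S and P'+S'.
The quotient is 148936557569870 + 43630222621383*t.
Finally e_{131}(P,Q) = 92824629771410 + 44122652366922*t.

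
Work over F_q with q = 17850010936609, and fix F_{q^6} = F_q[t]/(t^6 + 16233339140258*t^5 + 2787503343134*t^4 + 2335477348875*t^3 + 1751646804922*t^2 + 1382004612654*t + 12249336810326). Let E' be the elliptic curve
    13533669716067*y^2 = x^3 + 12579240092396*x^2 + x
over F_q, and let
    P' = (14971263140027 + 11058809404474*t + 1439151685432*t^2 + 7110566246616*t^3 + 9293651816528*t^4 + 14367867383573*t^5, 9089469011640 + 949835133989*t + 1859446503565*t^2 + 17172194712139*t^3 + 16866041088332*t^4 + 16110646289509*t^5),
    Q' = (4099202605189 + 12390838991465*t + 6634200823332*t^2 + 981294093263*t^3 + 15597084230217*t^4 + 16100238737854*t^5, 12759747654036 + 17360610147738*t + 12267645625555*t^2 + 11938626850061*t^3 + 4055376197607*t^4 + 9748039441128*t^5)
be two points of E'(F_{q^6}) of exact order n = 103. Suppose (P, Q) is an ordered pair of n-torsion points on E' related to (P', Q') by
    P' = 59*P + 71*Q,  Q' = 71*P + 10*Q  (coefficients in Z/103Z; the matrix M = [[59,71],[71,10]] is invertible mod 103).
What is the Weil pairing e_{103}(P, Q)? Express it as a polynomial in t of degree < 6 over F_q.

Under M = [[59,71],[71,10]] in GL_2(Z/103), e_{103}(P',Q') = e_{103}(P,Q)^(59*10-71*71 mod 103).
So e_{103}(P,Q) = e_{103}(P',Q')^{14}, since 81*14 = 1 mod 103.
Set x_W=6048312178769*u+6193143906781, y_W=6048312178769*v; then E': y_W^2=x_W^3+12882502890172.
Miller loop for e_{103} over F_{17850010936609^6}: bits of 103 = 1100111; 6 double steps + 4 add steps, l/v at each.
Result: e(P',Q') = 4248200394494 + 7752609256894*t + 4297254768186*t^2 + 15239532632293*t^3 + 3275772213990*t^4 + 15845319739071*t^5.
Raise to 14: e(P,Q) = 16863124852927 + 17748878472329*t + 17174657626475*t^2 + 9192570318940*t^3 + 16548150340551*t^4 + 2945152246621*t^5 in mu_{103}.

16863124852927 + 17748878472329*t + 17174657626475*t^2 + 9192570318940*t^3 + 16548150340551*t^4 + 2945152246621*t^5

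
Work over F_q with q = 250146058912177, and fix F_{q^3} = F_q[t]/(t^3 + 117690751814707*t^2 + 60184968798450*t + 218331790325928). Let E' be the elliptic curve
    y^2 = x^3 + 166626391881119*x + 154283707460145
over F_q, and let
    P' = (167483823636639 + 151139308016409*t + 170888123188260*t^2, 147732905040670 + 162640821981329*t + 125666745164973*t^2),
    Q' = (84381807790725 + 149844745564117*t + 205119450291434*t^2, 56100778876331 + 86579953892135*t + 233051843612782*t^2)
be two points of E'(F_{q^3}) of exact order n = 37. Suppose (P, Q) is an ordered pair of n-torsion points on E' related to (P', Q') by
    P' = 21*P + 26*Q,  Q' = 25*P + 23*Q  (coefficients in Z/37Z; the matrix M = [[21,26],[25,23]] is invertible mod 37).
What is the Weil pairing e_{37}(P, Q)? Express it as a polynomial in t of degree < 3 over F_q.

The 37-Weil pairing on E[37] over F_{250146058912177} is alternating-bilinear: e_{37}(P',Q') = e_{37}(P,Q)^det(M).
det(M) mod 37 = 18; its inverse in (Z/37)^* is 35 (check: 18*35 mod 37 = 1).
Run Miller on y^2=x^3+166626391881119*x+154283707460145 over F_{250146058912177}: ladder 100101 (6 bits); e = f_P(D_Q)/f_Q(D_P).
The quotient is 29877555054881 + 167154240924600*t + 240110545220200*t^2.
Hence e(P,Q) = 130329426869523 + 170947373496525*t + 62270623978771*t^2 in F_{250146058912177^3}^*.

130329426869523 + 170947373496525*t + 62270623978771*t^2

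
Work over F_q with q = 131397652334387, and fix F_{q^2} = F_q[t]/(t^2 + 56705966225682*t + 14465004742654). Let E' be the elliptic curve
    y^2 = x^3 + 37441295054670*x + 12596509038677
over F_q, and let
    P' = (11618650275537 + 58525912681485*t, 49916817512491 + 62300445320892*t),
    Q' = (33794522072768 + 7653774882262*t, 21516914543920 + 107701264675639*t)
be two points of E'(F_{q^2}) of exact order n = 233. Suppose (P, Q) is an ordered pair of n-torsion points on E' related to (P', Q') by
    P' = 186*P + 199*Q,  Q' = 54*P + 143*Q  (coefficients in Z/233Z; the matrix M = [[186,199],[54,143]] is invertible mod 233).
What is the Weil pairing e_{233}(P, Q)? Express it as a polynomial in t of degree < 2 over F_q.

48628787520689 + 122165632518437*t

Since e_{233}(P,P)=e_{233}(Q,Q)=1 and e_{233}(Q,P)=e_{233}(P,Q)^{-1}, expanding e_{233}(186*P + 199*Q,54*P + 143*Q) leaves e(P,Q)^det(M).
det(M) mod 233 = 8; its inverse in (Z/233)^* is 204 (check: 8*204 mod 233 = 1).
Double-and-add over 11101001: 8-1 doublings, 5-1 additions; each step l_{T,T}/v_{2T} or l_{T,P'}/v at Q'+S for random S.
So e_{233}(P',Q') = 123142246897020 + 46348023156346*t.
Raise to 204: e(P,Q) = 48628787520689 + 122165632518437*t in mu_{233}.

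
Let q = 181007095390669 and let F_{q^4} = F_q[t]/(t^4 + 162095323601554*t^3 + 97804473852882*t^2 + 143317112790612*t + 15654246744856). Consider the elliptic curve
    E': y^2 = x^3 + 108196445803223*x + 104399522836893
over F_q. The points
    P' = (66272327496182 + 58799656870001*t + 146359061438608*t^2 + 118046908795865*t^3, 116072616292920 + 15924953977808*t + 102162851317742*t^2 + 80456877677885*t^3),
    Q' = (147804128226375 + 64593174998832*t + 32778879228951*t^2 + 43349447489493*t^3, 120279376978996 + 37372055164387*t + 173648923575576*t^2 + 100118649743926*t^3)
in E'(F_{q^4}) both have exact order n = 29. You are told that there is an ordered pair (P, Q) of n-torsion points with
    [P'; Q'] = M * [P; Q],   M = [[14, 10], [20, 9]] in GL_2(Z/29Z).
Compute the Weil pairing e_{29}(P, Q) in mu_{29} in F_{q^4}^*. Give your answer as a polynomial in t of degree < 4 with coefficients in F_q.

4185621629135 + 112961524263464*t + 29820749849947*t^2 + 169471167426913*t^3

e_{29}(aP+bQ,cP+dQ) = e_{29}(P,Q)^(ad-bc); with (a,b,c,d)=(14,10,20,9) this gives the det-29 law.
14*9 - 10*20 = -74; reduced mod 29: det = 13, inverse 9.
Double-and-add over 11101: 5-1 doublings, 4-1 additions; each step l_{T,T}/v_{2T} or l_{T,P'}/v at Q'+S for random S.
The quotient is 84862230289732 + 48969530670159*t + 91479217087111*t^2 + 164903638681537*t^3.
Raise to 9: e(P,Q) = 4185621629135 + 112961524263464*t + 29820749849947*t^2 + 169471167426913*t^3 in mu_{29}.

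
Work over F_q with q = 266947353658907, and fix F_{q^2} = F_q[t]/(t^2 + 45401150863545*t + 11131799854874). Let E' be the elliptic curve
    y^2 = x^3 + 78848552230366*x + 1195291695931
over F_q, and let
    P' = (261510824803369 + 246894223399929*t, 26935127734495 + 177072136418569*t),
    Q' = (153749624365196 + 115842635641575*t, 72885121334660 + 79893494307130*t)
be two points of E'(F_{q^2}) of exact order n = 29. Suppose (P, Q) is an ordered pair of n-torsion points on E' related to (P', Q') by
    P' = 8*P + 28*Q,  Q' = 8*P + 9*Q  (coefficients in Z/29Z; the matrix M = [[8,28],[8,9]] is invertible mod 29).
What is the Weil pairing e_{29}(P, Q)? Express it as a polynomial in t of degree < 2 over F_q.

122780656759324 + 96020413091440*t

e_{29} is bilinear + alternating on E[29], so e_{29}(8*P + 28*Q, 8*P + 9*Q) = e_{29}(P,Q)^(8*9-28*8).
Hence e(P,Q) = e(P',Q')^{4} where 4 = 22^{-1} mod 29.
Run Miller on y^2=x^3+78848552230366*x+1195291695931 over F_{266947353658907}: ladder 11101 (5 bits); e = f_P(D_Q)/f_Q(D_P).
Result: e(P',Q') = 28858983817290 + 180663936891295*t.
(28858983817290 + 180663936891295*t)^{4} mod (266947353658907,f) = 122780656759324 + 96020413091440*t.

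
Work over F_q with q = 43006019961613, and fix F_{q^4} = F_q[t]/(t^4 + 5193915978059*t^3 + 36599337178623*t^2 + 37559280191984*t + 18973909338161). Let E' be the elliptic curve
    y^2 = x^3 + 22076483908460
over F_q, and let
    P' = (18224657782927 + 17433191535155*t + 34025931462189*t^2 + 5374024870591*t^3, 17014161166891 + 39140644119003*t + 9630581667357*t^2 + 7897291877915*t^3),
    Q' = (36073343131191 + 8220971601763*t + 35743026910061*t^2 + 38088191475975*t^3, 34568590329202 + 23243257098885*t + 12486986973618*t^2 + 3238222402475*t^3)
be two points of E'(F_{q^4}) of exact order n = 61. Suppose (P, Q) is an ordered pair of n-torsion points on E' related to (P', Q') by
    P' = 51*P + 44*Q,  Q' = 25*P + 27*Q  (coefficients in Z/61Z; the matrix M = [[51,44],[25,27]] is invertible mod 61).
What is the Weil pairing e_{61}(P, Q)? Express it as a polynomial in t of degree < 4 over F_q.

33907057620826 + 26377503819519*t + 18711675049797*t^2 + 3054468876780*t^3

Under M = [[51,44],[25,27]] in GL_2(Z/61), e_{61}(P',Q') = e_{61}(P,Q)^(51*27-44*25 mod 61).
det M = 51*27 - 44*25 = 277 = 33 (mod 61); 33^{-1} = 37 (mod 61).
Run Miller on y^2=x^3+22076483908460 over F_{43006019961613}: ladder 111101 (6 bits); e = f_P(D_Q)/f_Q(D_P).
e_{61}(P',Q') = 23736782800128 + 27471240584203*t + 15794645848935*t^2 + 28685292155071*t^3.
Finally e_{61}(P,Q) = 33907057620826 + 26377503819519*t + 18711675049797*t^2 + 3054468876780*t^3.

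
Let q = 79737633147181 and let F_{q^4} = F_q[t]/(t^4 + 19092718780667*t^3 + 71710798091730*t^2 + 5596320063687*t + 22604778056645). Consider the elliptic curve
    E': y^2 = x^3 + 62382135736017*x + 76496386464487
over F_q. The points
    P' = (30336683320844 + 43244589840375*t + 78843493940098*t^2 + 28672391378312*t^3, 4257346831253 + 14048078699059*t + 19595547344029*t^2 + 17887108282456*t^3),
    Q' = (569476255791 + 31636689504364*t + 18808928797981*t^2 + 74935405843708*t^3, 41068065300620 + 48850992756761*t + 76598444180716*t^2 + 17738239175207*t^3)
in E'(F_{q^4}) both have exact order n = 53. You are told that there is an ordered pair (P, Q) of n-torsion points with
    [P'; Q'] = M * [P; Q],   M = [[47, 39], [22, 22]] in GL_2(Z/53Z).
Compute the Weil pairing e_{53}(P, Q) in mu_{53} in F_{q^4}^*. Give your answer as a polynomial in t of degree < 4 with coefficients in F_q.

3910123985495 + 47372990802588*t + 49884769161036*t^2 + 6381198414283*t^3

Under M = [[47,39],[22,22]] in GL_2(Z/53), e_{53}(P',Q') = e_{53}(P,Q)^(47*22-39*22 mod 53).
Hence e(P,Q) = e(P',Q')^{25} where 25 = 17^{-1} mod 53.
Miller loop for e_{53} over F_{79737633147181^4}: bits of 53 = 110101; 5 double steps + 3 add steps, l/v at each.
e_{53}(P',Q') = 69446549984566 + 3359366945031*t + 30308617684728*t^2 + 33249371254829*t^3.
Hence e(P,Q) = 3910123985495 + 47372990802588*t + 49884769161036*t^2 + 6381198414283*t^3 in F_{79737633147181^4}^*.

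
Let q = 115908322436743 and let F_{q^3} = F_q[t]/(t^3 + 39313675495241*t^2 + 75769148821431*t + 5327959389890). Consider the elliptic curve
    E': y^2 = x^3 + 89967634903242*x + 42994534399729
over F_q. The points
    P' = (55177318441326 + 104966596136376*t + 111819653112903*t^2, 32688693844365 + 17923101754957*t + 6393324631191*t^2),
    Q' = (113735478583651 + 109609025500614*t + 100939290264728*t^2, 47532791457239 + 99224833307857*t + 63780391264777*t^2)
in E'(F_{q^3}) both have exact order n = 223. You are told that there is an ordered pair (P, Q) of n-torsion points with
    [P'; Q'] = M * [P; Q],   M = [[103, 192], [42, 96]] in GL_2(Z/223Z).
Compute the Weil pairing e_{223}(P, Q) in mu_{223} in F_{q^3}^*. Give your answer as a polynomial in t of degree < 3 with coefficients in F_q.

The 223-Weil pairing on E[223] over F_{115908322436743} is alternating-bilinear: e_{223}(P',Q') = e_{223}(P,Q)^det(M).
103*96 - 192*42 = 1824; reduced mod 223: det = 40, inverse 184.
Miller loop for e_{223} over F_{115908322436743^3}: bits of 223 = 11011111; 7 double steps + 6 add steps, l/v at each.
Result: e(P',Q') = 50015022863174 + 64453162525274*t + 98617435754279*t^2.
Finally e_{223}(P,Q) = 97968890482772 + 22651054588873*t + 43712024710204*t^2.

97968890482772 + 22651054588873*t + 43712024710204*t^2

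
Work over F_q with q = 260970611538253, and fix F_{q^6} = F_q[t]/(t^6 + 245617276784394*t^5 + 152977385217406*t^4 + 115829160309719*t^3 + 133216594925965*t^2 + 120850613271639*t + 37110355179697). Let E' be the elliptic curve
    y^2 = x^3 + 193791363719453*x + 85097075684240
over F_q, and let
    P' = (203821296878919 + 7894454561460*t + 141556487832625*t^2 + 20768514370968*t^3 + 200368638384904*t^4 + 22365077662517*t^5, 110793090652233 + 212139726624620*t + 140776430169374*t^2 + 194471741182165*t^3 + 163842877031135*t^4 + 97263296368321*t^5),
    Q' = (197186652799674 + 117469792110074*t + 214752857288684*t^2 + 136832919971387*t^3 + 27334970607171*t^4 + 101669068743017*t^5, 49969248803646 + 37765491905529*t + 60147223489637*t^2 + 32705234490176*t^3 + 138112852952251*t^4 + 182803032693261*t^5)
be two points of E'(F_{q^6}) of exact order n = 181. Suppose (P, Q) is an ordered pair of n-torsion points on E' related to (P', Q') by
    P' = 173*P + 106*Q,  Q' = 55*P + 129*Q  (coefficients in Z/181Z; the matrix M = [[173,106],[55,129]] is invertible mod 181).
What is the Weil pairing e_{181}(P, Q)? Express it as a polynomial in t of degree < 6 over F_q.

102440429246993 + 180865225141471*t + 21836953046135*t^2 + 204075283872647*t^3 + 250130743581560*t^4 + 215710525807180*t^5

Alternating bilinearity on E[181] (values in mu_{181} in F_{260970611538253^6}) gives e(P',Q') = e(P,Q)^det(M).
det(M) mod 181 = 16; its inverse in (Z/181)^* is 34 (check: 16*34 mod 181 = 1).
Run Miller on y^2=x^3+193791363719453*x+85097075684240 over F_{260970611538253}: ladder 10110101 (8 bits); e = f_P(D_Q)/f_Q(D_P).
The quotient is 172802130984628 + 158881157841634*t + 95667600870081*t^2 + 243503573625332*t^3 + 118887529447022*t^4 + 162903583651188*t^5.
(172802130984628 + 158881157841634*t + 95667600870081*t^2 + 243503573625332*t^3 + 118887529447022*t^4 + 162903583651188*t^5)^{34} mod (260970611538253,f) = 102440429246993 + 180865225141471*t + 21836953046135*t^2 + 204075283872647*t^3 + 250130743581560*t^4 + 215710525807180*t^5.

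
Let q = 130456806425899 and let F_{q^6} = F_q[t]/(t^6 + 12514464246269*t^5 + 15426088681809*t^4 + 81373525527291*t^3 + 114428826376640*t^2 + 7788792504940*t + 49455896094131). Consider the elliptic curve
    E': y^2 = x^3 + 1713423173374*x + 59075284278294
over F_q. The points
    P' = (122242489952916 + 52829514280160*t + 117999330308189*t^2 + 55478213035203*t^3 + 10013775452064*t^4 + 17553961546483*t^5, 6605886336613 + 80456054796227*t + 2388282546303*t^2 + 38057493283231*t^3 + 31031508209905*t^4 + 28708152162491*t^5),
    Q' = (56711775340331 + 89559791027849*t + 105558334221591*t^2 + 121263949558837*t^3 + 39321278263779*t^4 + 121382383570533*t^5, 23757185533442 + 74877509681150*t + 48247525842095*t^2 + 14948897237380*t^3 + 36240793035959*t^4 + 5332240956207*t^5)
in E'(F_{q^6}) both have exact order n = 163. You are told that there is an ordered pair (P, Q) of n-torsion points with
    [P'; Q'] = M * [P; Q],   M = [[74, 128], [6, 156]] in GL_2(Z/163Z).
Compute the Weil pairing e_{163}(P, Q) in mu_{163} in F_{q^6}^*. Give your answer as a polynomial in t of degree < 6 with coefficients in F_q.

23461170348055 + 57248043890961*t + 9310890263047*t^2 + 29992478289555*t^3 + 89656346128847*t^4 + 117888352369370*t^5

e_{163}(aP+bQ,cP+dQ) = e_{163}(P,Q)^(ad-bc); with (a,b,c,d)=(74,128,6,156) this gives the det-163 law.
det(M) mod 163 = 18; its inverse in (Z/163)^* is 154 (check: 18*154 mod 163 = 1).
n = 163 = (10100011)_2 (8 bits, wt 4); accumulate f_{163,P'}(Q'+S)/f_{163,P'}(S) along the 7-step ladder.
e_{163}(P',Q') = 103566628285482 + 58135061458957*t + 15893924934229*t^2 + 45205859681301*t^3 + 14292688275692*t^4 + 3959852007554*t^5.
Hence e(P,Q) = 23461170348055 + 57248043890961*t + 9310890263047*t^2 + 29992478289555*t^3 + 89656346128847*t^4 + 117888352369370*t^5 in F_{130456806425899^6}^*.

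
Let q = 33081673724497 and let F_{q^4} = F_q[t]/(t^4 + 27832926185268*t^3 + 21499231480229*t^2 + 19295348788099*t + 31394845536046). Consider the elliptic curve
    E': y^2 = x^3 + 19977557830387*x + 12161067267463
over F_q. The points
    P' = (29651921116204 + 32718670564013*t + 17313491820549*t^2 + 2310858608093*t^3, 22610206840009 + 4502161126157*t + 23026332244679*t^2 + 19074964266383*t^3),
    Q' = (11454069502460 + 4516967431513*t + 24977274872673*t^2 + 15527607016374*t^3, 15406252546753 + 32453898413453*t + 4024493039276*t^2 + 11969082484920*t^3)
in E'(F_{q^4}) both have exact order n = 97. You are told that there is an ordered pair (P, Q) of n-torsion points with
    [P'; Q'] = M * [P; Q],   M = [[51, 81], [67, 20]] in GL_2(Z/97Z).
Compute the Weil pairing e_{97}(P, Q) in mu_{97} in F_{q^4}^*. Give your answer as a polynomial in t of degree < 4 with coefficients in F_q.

Since e_{97}(P,P)=e_{97}(Q,Q)=1 and e_{97}(Q,P)=e_{97}(P,Q)^{-1}, expanding e_{97}(51*P + 81*Q,67*P + 20*Q) leaves e(P,Q)^det(M).
det M = 51*20 - 81*67 = -4407 = 55 (mod 97); 55^{-1} = 30 (mod 97).
Run Miller on y^2=x^3+19977557830387*x+12161067267463 over F_{33081673724497}: ladder 1100001 (7 bits); e = f_P(D_Q)/f_Q(D_P).
The quotient is 18504704701734 + 11836986497797*t + 14012454672221*t^2 + 19743300934620*t^3.
Raise to 30: e(P,Q) = 25843264579415 + 24403724049286*t + 13588115352244*t^2 + 15066267397211*t^3 in mu_{97}.

25843264579415 + 24403724049286*t + 13588115352244*t^2 + 15066267397211*t^3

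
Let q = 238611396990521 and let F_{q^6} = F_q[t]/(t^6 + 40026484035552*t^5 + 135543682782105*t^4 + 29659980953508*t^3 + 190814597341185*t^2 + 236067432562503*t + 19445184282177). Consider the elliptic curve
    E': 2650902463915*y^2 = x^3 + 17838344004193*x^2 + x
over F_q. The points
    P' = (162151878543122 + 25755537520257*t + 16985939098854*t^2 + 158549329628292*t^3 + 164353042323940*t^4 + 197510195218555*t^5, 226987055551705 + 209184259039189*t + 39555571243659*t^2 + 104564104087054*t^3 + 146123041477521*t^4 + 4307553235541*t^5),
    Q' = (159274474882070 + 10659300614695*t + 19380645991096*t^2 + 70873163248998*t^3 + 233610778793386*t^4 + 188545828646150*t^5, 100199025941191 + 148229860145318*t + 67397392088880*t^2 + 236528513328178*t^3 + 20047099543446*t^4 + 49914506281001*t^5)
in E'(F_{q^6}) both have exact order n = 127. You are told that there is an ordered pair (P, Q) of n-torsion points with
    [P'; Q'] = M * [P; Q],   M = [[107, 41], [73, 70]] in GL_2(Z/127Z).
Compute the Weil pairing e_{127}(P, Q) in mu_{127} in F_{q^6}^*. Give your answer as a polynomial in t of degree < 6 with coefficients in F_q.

36815170404405 + 78630812317786*t + 50699048256075*t^2 + 47260008796802*t^3 + 93034413187740*t^4 + 32999570637990*t^5

e_{127}(aP+bQ,cP+dQ) = e_{127}(P,Q)^(ad-bc); with (a,b,c,d)=(107,41,73,70) this gives the det-127 law.
det(M) mod 127 = 52; its inverse in (Z/127)^* is 22 (check: 52*22 mod 127 = 1).
Montgomery->Weierstrass: x_W = 12356696696357*x+32368623531705, y_W=12356696696357*y on F_{238611396990521}; lands on y^2=x^3+70246712006431*x+204249788263578.
Build f_{127,P'} and f_{127,Q'} via the 7-bit ladder of 127=1111111_2; evaluate at shifted divisors; quotient in F_{238611396990521^6}.
So e_{127}(P',Q') = 173253569208163 + 130901324105246*t + 17026262857172*t^2 + 138276449948911*t^3 + 109258246293418*t^4 + 89467075775396*t^5.
Finally e_{127}(P,Q) = 36815170404405 + 78630812317786*t + 50699048256075*t^2 + 47260008796802*t^3 + 93034413187740*t^4 + 32999570637990*t^5.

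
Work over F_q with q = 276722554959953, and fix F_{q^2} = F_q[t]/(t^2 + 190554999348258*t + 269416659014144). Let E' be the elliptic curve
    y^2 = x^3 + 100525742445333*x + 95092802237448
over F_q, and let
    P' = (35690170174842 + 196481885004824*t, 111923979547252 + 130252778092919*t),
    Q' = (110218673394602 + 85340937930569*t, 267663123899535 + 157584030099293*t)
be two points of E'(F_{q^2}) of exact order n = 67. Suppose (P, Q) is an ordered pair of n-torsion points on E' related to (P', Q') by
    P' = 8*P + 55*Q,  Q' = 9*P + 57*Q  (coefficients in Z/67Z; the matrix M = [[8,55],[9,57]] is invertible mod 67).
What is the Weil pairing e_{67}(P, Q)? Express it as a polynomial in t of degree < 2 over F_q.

Alternating bilinearity on E[67] (values in mu_{67} in F_{276722554959953^2}) gives e(P',Q') = e(P,Q)^det(M).
Hence e(P,Q) = e(P',Q')^{12} where 12 = 28^{-1} mod 67.
n = 67 = (1000011)_2 (7 bits, wt 3); accumulate f_{67,P'}(Q'+S)/f_{67,P'}(S) along the 6-step ladder.
So e_{67}(P',Q') = 99056269267066 + 191798683036698*t.
Finally e_{67}(P,Q) = 76920271641438 + 171857603628167*t.

76920271641438 + 171857603628167*t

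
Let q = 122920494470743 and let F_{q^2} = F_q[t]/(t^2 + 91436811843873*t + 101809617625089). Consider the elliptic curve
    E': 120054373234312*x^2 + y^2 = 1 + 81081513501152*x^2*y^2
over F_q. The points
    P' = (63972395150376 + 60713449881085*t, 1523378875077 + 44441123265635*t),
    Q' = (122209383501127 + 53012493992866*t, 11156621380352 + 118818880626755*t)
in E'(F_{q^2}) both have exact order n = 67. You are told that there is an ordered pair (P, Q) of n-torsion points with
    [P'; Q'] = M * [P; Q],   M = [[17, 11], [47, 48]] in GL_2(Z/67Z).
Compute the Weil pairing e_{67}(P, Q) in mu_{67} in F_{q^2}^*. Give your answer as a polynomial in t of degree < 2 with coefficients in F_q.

Alternating bilinearity on E[67] (values in mu_{67} in F_{122920494470743^2}) gives e(P',Q') = e(P,Q)^det(M).
det(M) mod 67 = 31; its inverse in (Z/67)^* is 13 (check: 31*13 mod 67 = 1).
Map (x,y)_Ed via u=(1+y)/(1-y), v=(1+y)/((1-y)x) to Montgomery A=5879876582420,B=12897246933178; then to (a',b')=(45670827013006,93821852770413).
Run Miller on y^2=x^3+45670827013006*x+93821852770413 over F_{122920494470743}: ladder 1000011 (7 bits); e = f_P(D_Q)/f_Q(D_P).
The quotient is 40682721118956 + 6561457091227*t.
Thus e_{67}(P,Q) = 29725731554639 + 69087785808264*t.

29725731554639 + 69087785808264*t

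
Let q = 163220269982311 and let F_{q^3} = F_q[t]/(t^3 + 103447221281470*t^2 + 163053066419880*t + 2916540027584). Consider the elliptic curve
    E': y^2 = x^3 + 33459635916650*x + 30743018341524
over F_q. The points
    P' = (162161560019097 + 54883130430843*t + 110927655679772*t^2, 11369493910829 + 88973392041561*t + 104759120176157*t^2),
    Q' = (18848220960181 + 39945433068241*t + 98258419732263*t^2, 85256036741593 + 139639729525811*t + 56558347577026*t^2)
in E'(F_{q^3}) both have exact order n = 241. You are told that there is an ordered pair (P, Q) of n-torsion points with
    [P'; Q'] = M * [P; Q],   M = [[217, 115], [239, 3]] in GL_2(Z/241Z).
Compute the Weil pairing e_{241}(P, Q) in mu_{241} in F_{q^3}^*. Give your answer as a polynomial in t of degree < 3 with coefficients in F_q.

Alternating bilinearity on E[241] (values in mu_{241} in F_{163220269982311^3}) gives e(P',Q') = e(P,Q)^det(M).
So e_{241}(P,Q) = e_{241}(P',Q')^{90}, since 158*90 = 1 mod 241.
Run Miller on y^2=x^3+33459635916650*x+30743018341524 over F_{163220269982311}: ladder 11110001 (8 bits); e = f_P(D_Q)/f_Q(D_P).
The quotient is 59244624908178 + 31329475484980*t + 83114602046325*t^2.
(59244624908178 + 31329475484980*t + 83114602046325*t^2)^{90} mod (163220269982311,f) = 122264500272769 + 98385048539778*t + 9874664646270*t^2.

122264500272769 + 98385048539778*t + 9874664646270*t^2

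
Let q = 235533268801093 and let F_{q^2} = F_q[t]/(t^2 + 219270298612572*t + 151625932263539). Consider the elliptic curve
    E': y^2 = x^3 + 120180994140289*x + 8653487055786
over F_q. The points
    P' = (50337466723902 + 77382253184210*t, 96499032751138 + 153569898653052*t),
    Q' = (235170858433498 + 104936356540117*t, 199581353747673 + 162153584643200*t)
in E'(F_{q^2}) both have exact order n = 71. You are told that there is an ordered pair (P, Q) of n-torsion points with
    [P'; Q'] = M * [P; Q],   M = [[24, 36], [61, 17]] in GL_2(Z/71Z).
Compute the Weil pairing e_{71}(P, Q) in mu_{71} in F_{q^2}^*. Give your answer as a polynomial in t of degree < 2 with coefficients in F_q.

178178187775762 + 118560009579511*t

The 71-Weil pairing on E[71] over F_{235533268801093} is alternating-bilinear: e_{71}(P',Q') = e_{71}(P,Q)^det(M).
det M = 24*17 - 36*61 = -1788 = 58 (mod 71); 58^{-1} = 60 (mod 71).
Miller loop for e_{71} over F_{235533268801093^2}: bits of 71 = 1000111; 6 double steps + 3 add steps, l/v at each.
e_{71}(P',Q') = 93227136420730 + 34030239144739*t.
(93227136420730 + 34030239144739*t)^{60} mod (235533268801093,f) = 178178187775762 + 118560009579511*t.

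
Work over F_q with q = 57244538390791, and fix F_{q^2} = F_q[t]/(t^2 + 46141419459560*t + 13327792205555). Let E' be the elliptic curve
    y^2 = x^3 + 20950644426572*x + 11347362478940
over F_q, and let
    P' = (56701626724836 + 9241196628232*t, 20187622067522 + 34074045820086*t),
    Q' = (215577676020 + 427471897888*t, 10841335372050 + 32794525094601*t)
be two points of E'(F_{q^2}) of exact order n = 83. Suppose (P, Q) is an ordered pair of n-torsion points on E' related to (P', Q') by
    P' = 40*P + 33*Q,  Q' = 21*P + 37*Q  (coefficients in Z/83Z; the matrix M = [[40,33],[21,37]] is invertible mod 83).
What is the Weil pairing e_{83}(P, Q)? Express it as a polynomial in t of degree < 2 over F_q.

e_{83}(aP+bQ,cP+dQ) = e_{83}(P,Q)^(ad-bc); with (a,b,c,d)=(40,33,21,37) this gives the det-83 law.
Inverting 40 mod 83: 27. Thus e_{83}(P,Q) = e(P',Q')^{27}.
7-bit Miller (1010011) on E'/F_{57244538390791} with a'=20950644426572, b'=11347362478940: accumulate tangent/chord ratios at Q'+S and P'+S'.
e_{83}(P',Q') = 25256965327082 + 40503941903955*t.
(25256965327082 + 40503941903955*t)^{27} mod (57244538390791,f) = 2311994366770 + 18210120827615*t.

2311994366770 + 18210120827615*t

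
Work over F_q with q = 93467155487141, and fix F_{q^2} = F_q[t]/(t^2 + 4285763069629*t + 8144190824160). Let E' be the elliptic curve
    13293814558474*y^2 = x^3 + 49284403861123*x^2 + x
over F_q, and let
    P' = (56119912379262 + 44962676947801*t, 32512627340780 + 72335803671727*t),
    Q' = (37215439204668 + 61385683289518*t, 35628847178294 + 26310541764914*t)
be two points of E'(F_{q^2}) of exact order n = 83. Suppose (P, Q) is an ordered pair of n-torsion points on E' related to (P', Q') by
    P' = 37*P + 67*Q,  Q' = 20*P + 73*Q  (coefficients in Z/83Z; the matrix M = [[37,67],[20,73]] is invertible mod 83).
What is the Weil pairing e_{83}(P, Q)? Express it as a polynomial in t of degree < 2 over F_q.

49519465277551 + 8223172057791*t

The 83-Weil pairing on E[83] over F_{93467155487141} is alternating-bilinear: e_{83}(P',Q') = e_{83}(P,Q)^det(M).
Hence e(P,Q) = e(P',Q')^{78} where 78 = 33^{-1} mod 83.
Set x_W=43733102772314*u+70722049481415, y_W=43733102772314*v; then E': y_W^2=x_W^3+65547936920434*x_W+15397008645360.
n = 83 = (1010011)_2 (7 bits, wt 4); accumulate f_{83,P'}(Q'+S)/f_{83,P'}(S) along the 6-step ladder.
So e_{83}(P',Q') = 11586111172965 + 92783443065708*t.
e_{83}(P,Q) = (11586111172965 + 92783443065708*t)^{78} = 49519465277551 + 8223172057791*t.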